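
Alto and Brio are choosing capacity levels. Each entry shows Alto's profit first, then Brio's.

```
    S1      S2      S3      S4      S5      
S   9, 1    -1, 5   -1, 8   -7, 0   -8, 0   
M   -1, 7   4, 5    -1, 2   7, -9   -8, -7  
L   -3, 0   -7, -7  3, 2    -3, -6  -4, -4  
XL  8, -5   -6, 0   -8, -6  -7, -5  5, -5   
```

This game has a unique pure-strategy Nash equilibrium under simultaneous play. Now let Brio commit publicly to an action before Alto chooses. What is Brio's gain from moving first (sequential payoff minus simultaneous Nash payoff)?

3

Solve by backward induction (Brio leads).
- S1: Alto compares 9, -1, -3, 8 and picks S; Brio would get 1.
- S2: Alto compares -1, 4, -7, -6 and picks M; Brio would get 5.
- S3: Alto compares -1, -1, 3, -8 and picks L; Brio would get 2.
- S4: Alto compares -7, 7, -3, -7 and picks M; Brio would get -9.
- S5: Alto compares -8, -8, -4, 5 and picks XL; Brio would get -5.
Brio's induced payoffs are 1, 5, 2, -9, -5, so Brio commits to S2. Subgame-perfect outcome: (M, S2) with payoffs (4, 5).
For the simultaneous game, intersect best replies.
Alto's best replies: S1→S; S2→M; S3→L; S4→M; S5→XL.
Brio's best replies: S→S3; M→S1; L→S3; XL→S2.
Only (L, S3) has each player best-responding; Nash payoffs (3, 2).
Brio's commitment gain: 5 − 2 = 3.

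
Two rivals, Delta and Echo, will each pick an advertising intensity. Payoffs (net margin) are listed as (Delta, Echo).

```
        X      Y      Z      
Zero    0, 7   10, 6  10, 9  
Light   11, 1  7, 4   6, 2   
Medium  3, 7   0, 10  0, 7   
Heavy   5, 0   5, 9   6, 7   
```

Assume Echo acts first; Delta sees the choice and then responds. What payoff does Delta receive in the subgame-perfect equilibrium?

Work backward from Delta's decision.
- X → Delta plays Light (best of 0, 11, 3, 5); Echo gets 1.
- Y → Delta plays Zero (best of 10, 7, 0, 5); Echo gets 6.
- Z → Delta plays Zero (best of 10, 6, 0, 6); Echo gets 9.
Among 1, 6, 9, the best is 9 at Z. Subgame-perfect outcome: (Zero, Z) with payoffs (10, 9).

10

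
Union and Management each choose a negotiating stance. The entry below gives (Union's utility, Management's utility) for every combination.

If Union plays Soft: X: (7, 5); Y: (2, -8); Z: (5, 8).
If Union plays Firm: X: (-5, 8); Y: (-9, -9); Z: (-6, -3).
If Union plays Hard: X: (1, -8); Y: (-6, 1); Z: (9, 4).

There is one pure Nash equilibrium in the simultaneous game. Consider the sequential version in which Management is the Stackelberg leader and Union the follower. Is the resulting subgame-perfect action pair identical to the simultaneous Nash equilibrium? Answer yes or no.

Solve by backward induction (Management leads).
- X: BR = Soft, leader payoff 5.
- Y: BR = Soft, leader payoff -8.
- Z: BR = Hard, leader payoff 4.
Among 5, -8, 4, the best is 5 at X. Subgame-perfect outcome: (Soft, X) with payoffs (7, 5).
For the simultaneous game, intersect best replies.
Union's best replies: X→Soft; Y→Soft; Z→Hard.
Management's best replies: Soft→Z; Firm→X; Hard→Z.
The unique mutual best reply is (Hard, Z), giving (9, 4).
Sequential outcome (Soft, X) differs from the Nash profile (Hard, Z).

no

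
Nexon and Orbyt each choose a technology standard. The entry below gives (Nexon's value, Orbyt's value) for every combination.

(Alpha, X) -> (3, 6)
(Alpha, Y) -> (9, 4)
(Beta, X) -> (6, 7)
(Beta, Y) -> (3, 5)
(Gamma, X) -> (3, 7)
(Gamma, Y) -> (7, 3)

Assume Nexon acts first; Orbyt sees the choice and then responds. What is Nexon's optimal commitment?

Beta

Solve by backward induction (Nexon leads).
- Alpha → Orbyt plays X (best of 6, 4); Nexon gets 3.
- Beta → Orbyt plays X (best of 7, 5); Nexon gets 6.
- Gamma → Orbyt plays X (best of 7, 3); Nexon gets 3.
Among 3, 6, 3, the best is 6 at Beta. Subgame-perfect outcome: (Beta, X) with payoffs (6, 7).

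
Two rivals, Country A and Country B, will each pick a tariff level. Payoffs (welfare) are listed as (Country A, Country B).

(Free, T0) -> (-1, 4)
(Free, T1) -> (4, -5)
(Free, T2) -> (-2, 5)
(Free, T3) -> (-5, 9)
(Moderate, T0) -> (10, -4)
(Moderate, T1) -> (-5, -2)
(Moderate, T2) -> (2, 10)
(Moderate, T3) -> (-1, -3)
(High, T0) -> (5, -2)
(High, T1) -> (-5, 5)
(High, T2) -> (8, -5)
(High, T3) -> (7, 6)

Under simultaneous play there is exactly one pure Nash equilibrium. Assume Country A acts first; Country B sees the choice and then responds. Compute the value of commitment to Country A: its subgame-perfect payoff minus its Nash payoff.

Solve by backward induction (Country A leads).
- Free: Country B compares 4, -5, 5, 9 and picks T3; Country A would get -5.
- Moderate: Country B compares -4, -2, 10, -3 and picks T2; Country A would get 2.
- High: Country B compares -2, 5, -5, 6 and picks T3; Country A would get 7.
Maximizing over -5, 2, 7, Country A chooses High. Subgame-perfect outcome: (High, T3) with payoffs (7, 6).
Under simultaneous play:
Country A's best replies: T0→Moderate; T1→Free; T2→High; T3→High.
Country B's best replies: Free→T3; Moderate→T2; High→T3.
Only (High, T3) has each player best-responding; Nash payoffs (7, 6).
Country A's commitment gain: 7 − 7 = 0.

0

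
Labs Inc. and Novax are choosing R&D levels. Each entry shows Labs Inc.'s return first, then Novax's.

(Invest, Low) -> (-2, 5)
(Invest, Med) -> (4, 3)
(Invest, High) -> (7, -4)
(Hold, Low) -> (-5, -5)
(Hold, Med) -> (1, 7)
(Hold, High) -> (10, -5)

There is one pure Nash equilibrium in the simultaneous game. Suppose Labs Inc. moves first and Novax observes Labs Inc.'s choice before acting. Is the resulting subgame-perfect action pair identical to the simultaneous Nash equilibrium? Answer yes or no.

Backward induction with Labs Inc. moving first.
- Invest: BR = Low, leader payoff -2.
- Hold: BR = Med, leader payoff 1.
Maximizing over -2, 1, Labs Inc. chooses Hold. Subgame-perfect outcome: (Hold, Med) with payoffs (1, 7).
Under simultaneous play:
Labs Inc.'s best replies: Low→Invest; Med→Invest; High→Hold.
Novax's best replies: Invest→Low; Hold→Med.
The unique mutual best reply is (Invest, Low), giving (-2, 5).
Sequential outcome (Hold, Med) differs from the Nash profile (Invest, Low).

no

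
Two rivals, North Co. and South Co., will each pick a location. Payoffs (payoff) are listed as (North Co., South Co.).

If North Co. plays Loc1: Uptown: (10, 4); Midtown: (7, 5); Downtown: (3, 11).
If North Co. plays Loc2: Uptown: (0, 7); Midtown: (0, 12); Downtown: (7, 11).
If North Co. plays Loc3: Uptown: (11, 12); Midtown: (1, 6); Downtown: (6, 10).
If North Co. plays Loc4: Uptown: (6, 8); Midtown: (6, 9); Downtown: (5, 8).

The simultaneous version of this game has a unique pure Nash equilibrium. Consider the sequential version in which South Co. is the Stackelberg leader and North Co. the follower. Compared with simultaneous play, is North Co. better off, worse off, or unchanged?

Backward induction with South Co. moving first.
- Uptown → North Co. plays Loc3 (best of 10, 0, 11, 6); South Co. gets 12.
- Midtown → North Co. plays Loc1 (best of 7, 0, 1, 6); South Co. gets 5.
- Downtown → North Co. plays Loc2 (best of 3, 7, 6, 5); South Co. gets 11.
Among 12, 5, 11, the best is 12 at Uptown. Subgame-perfect outcome: (Loc3, Uptown) with payoffs (11, 12).
Now find the simultaneous Nash equilibrium.
North Co.'s best replies: Uptown→Loc3; Midtown→Loc1; Downtown→Loc2.
South Co.'s best replies: Loc1→Downtown; Loc2→Midtown; Loc3→Uptown; Loc4→Midtown.
Only (Loc3, Uptown) has each player best-responding; Nash payoffs (11, 12).
North Co. earns 11 sequentially versus 11 at the Nash outcome: unchanged.

unchanged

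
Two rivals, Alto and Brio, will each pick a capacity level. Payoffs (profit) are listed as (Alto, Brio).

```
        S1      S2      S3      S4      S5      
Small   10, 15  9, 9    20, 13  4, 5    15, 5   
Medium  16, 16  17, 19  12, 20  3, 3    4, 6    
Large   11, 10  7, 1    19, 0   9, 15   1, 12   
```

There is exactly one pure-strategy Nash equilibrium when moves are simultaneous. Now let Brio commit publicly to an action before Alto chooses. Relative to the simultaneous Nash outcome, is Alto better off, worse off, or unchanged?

better off

Solve by backward induction (Brio leads).
- S1: BR = Medium, leader payoff 16.
- S2: BR = Medium, leader payoff 19.
- S3: BR = Small, leader payoff 13.
- S4: BR = Large, leader payoff 15.
- S5: BR = Small, leader payoff 5.
Among 16, 19, 13, 15, 5, the best is 19 at S2. Subgame-perfect outcome: (Medium, S2) with payoffs (17, 19).
Now find the simultaneous Nash equilibrium.
Alto's best replies: S1→Medium; S2→Medium; S3→Small; S4→Large; S5→Small.
Brio's best replies: Small→S1; Medium→S3; Large→S4.
The unique mutual best reply is (Large, S4), giving (9, 15).
Alto earns 17 sequentially versus 9 at the Nash outcome: better off.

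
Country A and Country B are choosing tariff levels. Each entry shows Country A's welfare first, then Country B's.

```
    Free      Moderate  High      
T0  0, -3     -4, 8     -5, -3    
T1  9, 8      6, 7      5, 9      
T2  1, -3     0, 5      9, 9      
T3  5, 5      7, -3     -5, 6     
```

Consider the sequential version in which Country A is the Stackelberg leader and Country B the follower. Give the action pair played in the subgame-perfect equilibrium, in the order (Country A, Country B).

Backward induction with Country A moving first.
- T0: Country B compares -3, 8, -3 and picks Moderate; Country A would get -4.
- T1: Country B compares 8, 7, 9 and picks High; Country A would get 5.
- T2: Country B compares -3, 5, 9 and picks High; Country A would get 9.
- T3: Country B compares 5, -3, 6 and picks High; Country A would get -5.
Maximizing over -4, 5, 9, -5, Country A chooses T2. Subgame-perfect outcome: (T2, High) with payoffs (9, 9).

(T2, High)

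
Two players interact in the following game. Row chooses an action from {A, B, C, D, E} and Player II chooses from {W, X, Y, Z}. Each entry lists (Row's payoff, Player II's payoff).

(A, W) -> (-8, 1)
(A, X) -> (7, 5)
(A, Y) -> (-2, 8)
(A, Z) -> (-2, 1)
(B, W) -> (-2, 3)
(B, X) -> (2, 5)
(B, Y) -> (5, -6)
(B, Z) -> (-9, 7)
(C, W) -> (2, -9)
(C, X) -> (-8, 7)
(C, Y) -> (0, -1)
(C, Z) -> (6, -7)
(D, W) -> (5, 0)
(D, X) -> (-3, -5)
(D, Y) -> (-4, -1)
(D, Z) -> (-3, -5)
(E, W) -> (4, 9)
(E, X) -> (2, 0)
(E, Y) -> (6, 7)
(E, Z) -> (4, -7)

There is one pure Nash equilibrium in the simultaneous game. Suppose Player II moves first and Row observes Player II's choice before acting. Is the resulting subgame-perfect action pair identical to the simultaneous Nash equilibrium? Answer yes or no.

Row best-responds to each possible Player II move:
- W: Row compares -8, -2, 2, 5, 4 and picks D; Player II would get 0.
- X: Row compares 7, 2, -8, -3, 2 and picks A; Player II would get 5.
- Y: Row compares -2, 5, 0, -4, 6 and picks E; Player II would get 7.
- Z: Row compares -2, -9, 6, -3, 4 and picks C; Player II would get -7.
Maximizing over 0, 5, 7, -7, Player II chooses Y. Subgame-perfect outcome: (E, Y) with payoffs (6, 7).
Now find the simultaneous Nash equilibrium.
Row's best replies: W→D; X→A; Y→E; Z→C.
Player II's best replies: A→Y; B→Z; C→X; D→W; E→W.
The unique mutual best reply is (D, W), giving (5, 0).
Sequential outcome (E, Y) differs from the Nash profile (D, W).

no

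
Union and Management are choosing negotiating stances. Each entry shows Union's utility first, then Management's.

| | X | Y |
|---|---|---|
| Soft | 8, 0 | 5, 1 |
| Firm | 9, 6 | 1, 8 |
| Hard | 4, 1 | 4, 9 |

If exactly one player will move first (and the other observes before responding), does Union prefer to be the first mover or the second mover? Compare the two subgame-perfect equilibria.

If Union leads: Management's best replies are Soft→Y, Firm→Y, Hard→Y; Union's induced payoffs 5, 1, 4; outcome (Soft, Y), payoffs (5, 1).
If Management leads: Union's best replies are X→Firm, Y→Soft; Management's induced payoffs 6, 1; outcome (Firm, X), payoffs (9, 6).
Union gets 5 moving first and 9 moving second, so Union prefers to move second.

second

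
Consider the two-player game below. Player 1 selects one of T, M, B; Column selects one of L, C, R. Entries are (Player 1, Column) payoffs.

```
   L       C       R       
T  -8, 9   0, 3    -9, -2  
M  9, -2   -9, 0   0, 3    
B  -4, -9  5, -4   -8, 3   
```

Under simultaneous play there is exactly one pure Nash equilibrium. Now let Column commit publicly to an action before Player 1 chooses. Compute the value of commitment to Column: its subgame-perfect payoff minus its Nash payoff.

0

Player 1 best-responds to each possible Column move:
- L: BR = M, leader payoff -2.
- C: BR = B, leader payoff -4.
- R: BR = M, leader payoff 3.
Among -2, -4, 3, the best is 3 at R. Subgame-perfect outcome: (M, R) with payoffs (0, 3).
Under simultaneous play:
Player 1's best replies: L→M; C→B; R→M.
Column's best replies: T→L; M→R; B→R.
The unique mutual best reply is (M, R), giving (0, 3).
Column's commitment gain: 3 − 3 = 0.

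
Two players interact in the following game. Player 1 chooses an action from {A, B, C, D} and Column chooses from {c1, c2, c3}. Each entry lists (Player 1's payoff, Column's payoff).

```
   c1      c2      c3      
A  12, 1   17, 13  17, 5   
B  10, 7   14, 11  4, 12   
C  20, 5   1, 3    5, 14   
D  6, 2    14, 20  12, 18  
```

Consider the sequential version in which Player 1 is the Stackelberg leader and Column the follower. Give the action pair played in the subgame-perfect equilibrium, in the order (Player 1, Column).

(A, c2)

Solve by backward induction (Player 1 leads).
- A: BR = c2, leader payoff 17.
- B: BR = c3, leader payoff 4.
- C: BR = c3, leader payoff 5.
- D: BR = c2, leader payoff 14.
Maximizing over 17, 4, 5, 14, Player 1 chooses A. Subgame-perfect outcome: (A, c2) with payoffs (17, 13).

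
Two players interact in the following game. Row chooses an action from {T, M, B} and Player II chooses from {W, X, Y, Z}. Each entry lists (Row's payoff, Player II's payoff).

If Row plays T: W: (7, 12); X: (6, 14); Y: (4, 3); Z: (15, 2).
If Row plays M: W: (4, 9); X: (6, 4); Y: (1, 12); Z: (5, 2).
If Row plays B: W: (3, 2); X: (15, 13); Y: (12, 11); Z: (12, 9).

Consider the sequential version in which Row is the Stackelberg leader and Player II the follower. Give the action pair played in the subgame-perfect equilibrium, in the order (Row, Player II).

(B, X)

Backward induction with Row moving first.
- T: BR = X, leader payoff 6.
- M: BR = Y, leader payoff 1.
- B: BR = X, leader payoff 15.
Row's induced payoffs are 6, 1, 15, so Row commits to B. Subgame-perfect outcome: (B, X) with payoffs (15, 13).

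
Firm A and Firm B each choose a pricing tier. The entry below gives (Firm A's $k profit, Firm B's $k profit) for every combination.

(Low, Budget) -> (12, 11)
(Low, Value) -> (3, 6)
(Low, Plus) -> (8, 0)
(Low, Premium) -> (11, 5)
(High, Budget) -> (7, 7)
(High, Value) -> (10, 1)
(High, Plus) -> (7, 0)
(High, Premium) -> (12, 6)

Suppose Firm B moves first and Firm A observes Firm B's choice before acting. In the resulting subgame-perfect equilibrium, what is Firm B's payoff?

Solve by backward induction (Firm B leads).
- Budget → Firm A plays Low (best of 12, 7); Firm B gets 11.
- Value → Firm A plays High (best of 3, 10); Firm B gets 1.
- Plus → Firm A plays Low (best of 8, 7); Firm B gets 0.
- Premium → Firm A plays High (best of 11, 12); Firm B gets 6.
Maximizing over 11, 1, 0, 6, Firm B chooses Budget. Subgame-perfect outcome: (Low, Budget) with payoffs (12, 11).

11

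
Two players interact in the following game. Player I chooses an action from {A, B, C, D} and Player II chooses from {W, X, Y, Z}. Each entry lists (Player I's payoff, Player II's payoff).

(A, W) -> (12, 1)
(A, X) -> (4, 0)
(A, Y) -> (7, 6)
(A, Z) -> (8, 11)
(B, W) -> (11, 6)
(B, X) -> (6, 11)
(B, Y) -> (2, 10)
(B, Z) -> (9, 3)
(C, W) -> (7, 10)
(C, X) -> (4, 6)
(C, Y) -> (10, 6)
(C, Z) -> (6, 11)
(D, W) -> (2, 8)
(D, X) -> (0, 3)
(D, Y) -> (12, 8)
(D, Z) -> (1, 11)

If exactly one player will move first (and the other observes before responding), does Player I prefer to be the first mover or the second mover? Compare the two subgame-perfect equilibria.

first

If Player I leads: Player II's best replies are A→Z, B→X, C→Z, D→Z; Player I's induced payoffs 8, 6, 6, 1; outcome (A, Z), payoffs (8, 11).
If Player II leads: Player I's best replies are W→A, X→B, Y→D, Z→B; Player II's induced payoffs 1, 11, 8, 3; outcome (B, X), payoffs (6, 11).
Player I gets 8 moving first and 6 moving second, so Player I prefers to move first.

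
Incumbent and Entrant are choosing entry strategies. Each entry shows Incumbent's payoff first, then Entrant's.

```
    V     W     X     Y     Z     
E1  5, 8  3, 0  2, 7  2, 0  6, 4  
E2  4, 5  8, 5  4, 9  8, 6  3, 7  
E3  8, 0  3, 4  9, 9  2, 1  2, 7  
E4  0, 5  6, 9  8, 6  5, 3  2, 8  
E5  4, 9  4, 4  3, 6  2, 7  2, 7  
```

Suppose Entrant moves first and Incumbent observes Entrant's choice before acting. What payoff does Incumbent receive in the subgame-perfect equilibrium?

Backward induction with Entrant moving first.
- V: BR = E3, leader payoff 0.
- W: BR = E2, leader payoff 5.
- X: BR = E3, leader payoff 9.
- Y: BR = E2, leader payoff 6.
- Z: BR = E1, leader payoff 4.
Among 0, 5, 9, 6, 4, the best is 9 at X. Subgame-perfect outcome: (E3, X) with payoffs (9, 9).

9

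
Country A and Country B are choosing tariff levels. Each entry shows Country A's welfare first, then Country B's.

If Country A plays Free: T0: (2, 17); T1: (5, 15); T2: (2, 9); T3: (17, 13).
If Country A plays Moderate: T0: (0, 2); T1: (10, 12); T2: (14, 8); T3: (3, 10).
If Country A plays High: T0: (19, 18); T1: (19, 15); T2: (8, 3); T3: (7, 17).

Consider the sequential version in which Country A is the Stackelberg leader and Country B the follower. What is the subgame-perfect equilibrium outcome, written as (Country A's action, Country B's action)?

Backward induction with Country A moving first.
- Free: BR = T0, leader payoff 2.
- Moderate: BR = T1, leader payoff 10.
- High: BR = T0, leader payoff 19.
Country A's induced payoffs are 2, 10, 19, so Country A commits to High. Subgame-perfect outcome: (High, T0) with payoffs (19, 18).

(High, T0)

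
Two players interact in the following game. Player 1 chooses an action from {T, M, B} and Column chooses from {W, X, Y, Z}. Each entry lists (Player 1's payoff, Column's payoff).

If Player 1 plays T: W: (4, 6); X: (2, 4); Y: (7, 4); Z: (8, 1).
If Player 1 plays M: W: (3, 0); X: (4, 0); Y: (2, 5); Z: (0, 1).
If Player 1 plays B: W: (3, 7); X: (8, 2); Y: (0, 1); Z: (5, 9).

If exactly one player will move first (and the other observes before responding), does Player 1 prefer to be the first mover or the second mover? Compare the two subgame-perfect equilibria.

first

If Player 1 leads: Column's best replies are T→W, M→Y, B→Z; Player 1's induced payoffs 4, 2, 5; outcome (B, Z), payoffs (5, 9).
If Column leads: Player 1's best replies are W→T, X→B, Y→T, Z→T; Column's induced payoffs 6, 2, 4, 1; outcome (T, W), payoffs (4, 6).
Player 1 gets 5 moving first and 4 moving second, so Player 1 prefers to move first.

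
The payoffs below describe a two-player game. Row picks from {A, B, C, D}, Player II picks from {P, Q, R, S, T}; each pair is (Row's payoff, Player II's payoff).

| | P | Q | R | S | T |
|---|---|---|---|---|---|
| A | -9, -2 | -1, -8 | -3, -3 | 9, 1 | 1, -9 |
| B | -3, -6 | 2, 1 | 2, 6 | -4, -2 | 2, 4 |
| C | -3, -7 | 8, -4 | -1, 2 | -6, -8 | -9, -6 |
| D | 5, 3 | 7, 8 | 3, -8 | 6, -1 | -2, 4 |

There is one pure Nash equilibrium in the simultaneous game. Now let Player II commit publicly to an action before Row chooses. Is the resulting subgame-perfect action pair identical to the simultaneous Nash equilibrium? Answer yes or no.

no

Row best-responds to each possible Player II move:
- P: BR = D, leader payoff 3.
- Q: BR = C, leader payoff -4.
- R: BR = D, leader payoff -8.
- S: BR = A, leader payoff 1.
- T: BR = B, leader payoff 4.
Player II's induced payoffs are 3, -4, -8, 1, 4, so Player II commits to T. Subgame-perfect outcome: (B, T) with payoffs (2, 4).
For the simultaneous game, intersect best replies.
Row's best replies: P→D; Q→C; R→D; S→A; T→B.
Player II's best replies: A→S; B→R; C→R; D→Q.
Only (A, S) has each player best-responding; Nash payoffs (9, 1).
Sequential outcome (B, T) differs from the Nash profile (A, S).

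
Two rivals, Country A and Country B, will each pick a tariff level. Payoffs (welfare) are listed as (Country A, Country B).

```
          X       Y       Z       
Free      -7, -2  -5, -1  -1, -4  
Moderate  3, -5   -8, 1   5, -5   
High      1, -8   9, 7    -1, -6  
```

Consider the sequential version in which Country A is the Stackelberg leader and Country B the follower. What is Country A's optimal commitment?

Backward induction with Country A moving first.
- Free → Country B plays Y (best of -2, -1, -4); Country A gets -5.
- Moderate → Country B plays Y (best of -5, 1, -5); Country A gets -8.
- High → Country B plays Y (best of -8, 7, -6); Country A gets 9.
Country A's induced payoffs are -5, -8, 9, so Country A commits to High. Subgame-perfect outcome: (High, Y) with payoffs (9, 7).

High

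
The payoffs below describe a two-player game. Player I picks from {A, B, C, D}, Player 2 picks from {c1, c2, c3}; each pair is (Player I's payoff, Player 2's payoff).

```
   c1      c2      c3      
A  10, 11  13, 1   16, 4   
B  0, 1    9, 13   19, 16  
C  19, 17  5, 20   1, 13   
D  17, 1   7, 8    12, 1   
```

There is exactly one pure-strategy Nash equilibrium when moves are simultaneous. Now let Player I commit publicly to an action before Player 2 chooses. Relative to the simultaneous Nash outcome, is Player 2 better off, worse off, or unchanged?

unchanged

Work backward from Player 2's decision.
- A → Player 2 plays c1 (best of 11, 1, 4); Player I gets 10.
- B → Player 2 plays c3 (best of 1, 13, 16); Player I gets 19.
- C → Player 2 plays c2 (best of 17, 20, 13); Player I gets 5.
- D → Player 2 plays c2 (best of 1, 8, 1); Player I gets 7.
Maximizing over 10, 19, 5, 7, Player I chooses B. Subgame-perfect outcome: (B, c3) with payoffs (19, 16).
Under simultaneous play:
Player I's best replies: c1→C; c2→A; c3→B.
Player 2's best replies: A→c1; B→c3; C→c2; D→c2.
The unique mutual best reply is (B, c3), giving (19, 16).
Player 2 earns 16 sequentially versus 16 at the Nash outcome: unchanged.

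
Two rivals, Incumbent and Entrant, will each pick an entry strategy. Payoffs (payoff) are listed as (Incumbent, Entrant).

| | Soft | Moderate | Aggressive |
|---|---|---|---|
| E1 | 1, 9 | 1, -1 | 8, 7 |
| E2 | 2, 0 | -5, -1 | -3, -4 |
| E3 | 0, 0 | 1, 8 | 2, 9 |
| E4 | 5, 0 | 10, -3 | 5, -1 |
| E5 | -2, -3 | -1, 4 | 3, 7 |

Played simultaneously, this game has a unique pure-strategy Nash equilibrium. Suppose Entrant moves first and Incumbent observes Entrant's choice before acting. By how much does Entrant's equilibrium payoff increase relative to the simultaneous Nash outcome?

Incumbent best-responds to each possible Entrant move:
- Soft: BR = E4, leader payoff 0.
- Moderate: BR = E4, leader payoff -3.
- Aggressive: BR = E1, leader payoff 7.
Maximizing over 0, -3, 7, Entrant chooses Aggressive. Subgame-perfect outcome: (E1, Aggressive) with payoffs (8, 7).
For the simultaneous game, intersect best replies.
Incumbent's best replies: Soft→E4; Moderate→E4; Aggressive→E1.
Entrant's best replies: E1→Soft; E2→Soft; E3→Aggressive; E4→Soft; E5→Aggressive.
The unique mutual best reply is (E4, Soft), giving (5, 0).
Entrant's commitment gain: 7 − 0 = 7.

7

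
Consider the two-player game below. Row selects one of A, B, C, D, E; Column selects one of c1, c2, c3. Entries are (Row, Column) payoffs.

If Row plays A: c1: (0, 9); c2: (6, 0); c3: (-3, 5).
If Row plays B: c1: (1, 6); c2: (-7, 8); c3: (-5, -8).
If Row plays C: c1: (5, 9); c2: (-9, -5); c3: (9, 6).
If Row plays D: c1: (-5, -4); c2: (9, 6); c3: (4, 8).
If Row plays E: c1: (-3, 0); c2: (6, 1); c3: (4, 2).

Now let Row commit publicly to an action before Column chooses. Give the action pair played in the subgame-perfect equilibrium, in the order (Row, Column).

(C, c1)

Backward induction with Row moving first.
- A: Column compares 9, 0, 5 and picks c1; Row would get 0.
- B: Column compares 6, 8, -8 and picks c2; Row would get -7.
- C: Column compares 9, -5, 6 and picks c1; Row would get 5.
- D: Column compares -4, 6, 8 and picks c3; Row would get 4.
- E: Column compares 0, 1, 2 and picks c3; Row would get 4.
Row's induced payoffs are 0, -7, 5, 4, 4, so Row commits to C. Subgame-perfect outcome: (C, c1) with payoffs (5, 9).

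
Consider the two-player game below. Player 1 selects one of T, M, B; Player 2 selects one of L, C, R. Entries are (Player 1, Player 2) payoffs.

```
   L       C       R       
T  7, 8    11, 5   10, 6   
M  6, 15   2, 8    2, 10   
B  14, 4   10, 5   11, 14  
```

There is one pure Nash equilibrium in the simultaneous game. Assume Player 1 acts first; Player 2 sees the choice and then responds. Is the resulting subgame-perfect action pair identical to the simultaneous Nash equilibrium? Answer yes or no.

yes

Backward induction with Player 1 moving first.
- T: BR = L, leader payoff 7.
- M: BR = L, leader payoff 6.
- B: BR = R, leader payoff 11.
Among 7, 6, 11, the best is 11 at B. Subgame-perfect outcome: (B, R) with payoffs (11, 14).
Under simultaneous play:
Player 1's best replies: L→B; C→T; R→B.
Player 2's best replies: T→L; M→L; B→R.
The unique mutual best reply is (B, R), giving (11, 14).
Sequential outcome (B, R) coincides with the Nash profile (B, R).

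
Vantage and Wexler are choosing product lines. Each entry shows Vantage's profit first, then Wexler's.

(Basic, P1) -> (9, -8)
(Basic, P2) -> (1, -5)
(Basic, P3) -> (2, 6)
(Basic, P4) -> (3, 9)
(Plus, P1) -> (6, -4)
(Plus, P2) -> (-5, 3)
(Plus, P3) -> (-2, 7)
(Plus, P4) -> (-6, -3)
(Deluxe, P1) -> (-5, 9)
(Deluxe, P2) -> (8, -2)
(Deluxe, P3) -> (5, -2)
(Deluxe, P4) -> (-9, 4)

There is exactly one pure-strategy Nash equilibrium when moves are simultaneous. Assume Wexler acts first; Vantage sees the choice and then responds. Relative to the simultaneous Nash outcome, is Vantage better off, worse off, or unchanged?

Solve by backward induction (Wexler leads).
- P1: BR = Basic, leader payoff -8.
- P2: BR = Deluxe, leader payoff -2.
- P3: BR = Deluxe, leader payoff -2.
- P4: BR = Basic, leader payoff 9.
Wexler's induced payoffs are -8, -2, -2, 9, so Wexler commits to P4. Subgame-perfect outcome: (Basic, P4) with payoffs (3, 9).
For the simultaneous game, intersect best replies.
Vantage's best replies: P1→Basic; P2→Deluxe; P3→Deluxe; P4→Basic.
Wexler's best replies: Basic→P4; Plus→P3; Deluxe→P1.
Only (Basic, P4) has each player best-responding; Nash payoffs (3, 9).
Vantage earns 3 sequentially versus 3 at the Nash outcome: unchanged.

unchanged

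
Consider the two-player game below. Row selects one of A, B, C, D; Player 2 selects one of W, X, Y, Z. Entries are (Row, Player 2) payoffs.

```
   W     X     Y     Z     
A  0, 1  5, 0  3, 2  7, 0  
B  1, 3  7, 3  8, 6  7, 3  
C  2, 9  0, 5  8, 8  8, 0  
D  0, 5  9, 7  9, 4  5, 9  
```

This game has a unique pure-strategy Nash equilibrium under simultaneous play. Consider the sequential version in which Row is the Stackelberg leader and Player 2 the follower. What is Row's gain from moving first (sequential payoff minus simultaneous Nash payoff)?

6

Solve by backward induction (Row leads).
- A: Player 2 compares 1, 0, 2, 0 and picks Y; Row would get 3.
- B: Player 2 compares 3, 3, 6, 3 and picks Y; Row would get 8.
- C: Player 2 compares 9, 5, 8, 0 and picks W; Row would get 2.
- D: Player 2 compares 5, 7, 4, 9 and picks Z; Row would get 5.
Maximizing over 3, 8, 2, 5, Row chooses B. Subgame-perfect outcome: (B, Y) with payoffs (8, 6).
For the simultaneous game, intersect best replies.
Row's best replies: W→C; X→D; Y→D; Z→C.
Player 2's best replies: A→Y; B→Y; C→W; D→Z.
Only (C, W) has each player best-responding; Nash payoffs (2, 9).
Row's commitment gain: 8 − 2 = 6.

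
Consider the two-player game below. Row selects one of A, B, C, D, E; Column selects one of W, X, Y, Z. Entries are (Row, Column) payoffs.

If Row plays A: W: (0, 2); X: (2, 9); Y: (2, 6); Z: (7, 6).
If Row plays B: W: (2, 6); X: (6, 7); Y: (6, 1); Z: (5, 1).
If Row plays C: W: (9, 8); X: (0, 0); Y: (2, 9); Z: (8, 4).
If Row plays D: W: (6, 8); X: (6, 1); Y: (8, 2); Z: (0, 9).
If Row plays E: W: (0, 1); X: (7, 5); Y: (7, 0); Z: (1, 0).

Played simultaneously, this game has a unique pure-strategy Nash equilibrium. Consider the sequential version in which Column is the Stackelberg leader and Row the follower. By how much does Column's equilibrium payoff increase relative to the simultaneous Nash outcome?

Solve by backward induction (Column leads).
- W → Row plays C (best of 0, 2, 9, 6, 0); Column gets 8.
- X → Row plays E (best of 2, 6, 0, 6, 7); Column gets 5.
- Y → Row plays D (best of 2, 6, 2, 8, 7); Column gets 2.
- Z → Row plays C (best of 7, 5, 8, 0, 1); Column gets 4.
Column's induced payoffs are 8, 5, 2, 4, so Column commits to W. Subgame-perfect outcome: (C, W) with payoffs (9, 8).
Now find the simultaneous Nash equilibrium.
Row's best replies: W→C; X→E; Y→D; Z→C.
Column's best replies: A→X; B→X; C→Y; D→Z; E→X.
The unique mutual best reply is (E, X), giving (7, 5).
Column's commitment gain: 8 − 5 = 3.

3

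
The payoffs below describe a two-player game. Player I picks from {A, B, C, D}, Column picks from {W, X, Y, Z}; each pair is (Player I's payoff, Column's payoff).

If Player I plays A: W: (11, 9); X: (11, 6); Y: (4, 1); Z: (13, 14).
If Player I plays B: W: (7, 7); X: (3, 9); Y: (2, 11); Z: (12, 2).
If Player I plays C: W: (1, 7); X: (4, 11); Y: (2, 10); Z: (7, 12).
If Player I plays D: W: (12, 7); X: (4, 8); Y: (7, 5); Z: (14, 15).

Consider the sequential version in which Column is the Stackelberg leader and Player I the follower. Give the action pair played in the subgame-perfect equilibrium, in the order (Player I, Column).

Player I best-responds to each possible Column move:
- W: Player I compares 11, 7, 1, 12 and picks D; Column would get 7.
- X: Player I compares 11, 3, 4, 4 and picks A; Column would get 6.
- Y: Player I compares 4, 2, 2, 7 and picks D; Column would get 5.
- Z: Player I compares 13, 12, 7, 14 and picks D; Column would get 15.
Column's induced payoffs are 7, 6, 5, 15, so Column commits to Z. Subgame-perfect outcome: (D, Z) with payoffs (14, 15).

(D, Z)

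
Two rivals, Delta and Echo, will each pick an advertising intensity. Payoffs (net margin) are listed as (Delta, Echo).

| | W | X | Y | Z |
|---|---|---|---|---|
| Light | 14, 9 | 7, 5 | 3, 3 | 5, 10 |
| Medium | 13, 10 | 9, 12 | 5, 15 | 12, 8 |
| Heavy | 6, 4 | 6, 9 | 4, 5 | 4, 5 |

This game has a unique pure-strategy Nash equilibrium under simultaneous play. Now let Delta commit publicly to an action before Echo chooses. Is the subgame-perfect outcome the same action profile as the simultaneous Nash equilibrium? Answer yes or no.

no

Solve by backward induction (Delta leads).
- Light → Echo plays Z (best of 9, 5, 3, 10); Delta gets 5.
- Medium → Echo plays Y (best of 10, 12, 15, 8); Delta gets 5.
- Heavy → Echo plays X (best of 4, 9, 5, 5); Delta gets 6.
Maximizing over 5, 5, 6, Delta chooses Heavy. Subgame-perfect outcome: (Heavy, X) with payoffs (6, 9).
For the simultaneous game, intersect best replies.
Delta's best replies: W→Light; X→Medium; Y→Medium; Z→Medium.
Echo's best replies: Light→Z; Medium→Y; Heavy→X.
The unique mutual best reply is (Medium, Y), giving (5, 15).
Sequential outcome (Heavy, X) differs from the Nash profile (Medium, Y).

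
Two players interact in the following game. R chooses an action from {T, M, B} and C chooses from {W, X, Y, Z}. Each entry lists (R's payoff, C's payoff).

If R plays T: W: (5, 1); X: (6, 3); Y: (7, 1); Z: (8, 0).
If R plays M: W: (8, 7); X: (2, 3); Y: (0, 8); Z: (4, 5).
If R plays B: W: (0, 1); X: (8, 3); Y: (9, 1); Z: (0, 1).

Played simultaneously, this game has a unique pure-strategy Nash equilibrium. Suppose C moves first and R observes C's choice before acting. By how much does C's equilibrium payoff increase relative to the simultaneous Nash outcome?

R best-responds to each possible C move:
- W: BR = M, leader payoff 7.
- X: BR = B, leader payoff 3.
- Y: BR = B, leader payoff 1.
- Z: BR = T, leader payoff 0.
C's induced payoffs are 7, 3, 1, 0, so C commits to W. Subgame-perfect outcome: (M, W) with payoffs (8, 7).
Under simultaneous play:
R's best replies: W→M; X→B; Y→B; Z→T.
C's best replies: T→X; M→Y; B→X.
The unique mutual best reply is (B, X), giving (8, 3).
C's commitment gain: 7 − 3 = 4.

4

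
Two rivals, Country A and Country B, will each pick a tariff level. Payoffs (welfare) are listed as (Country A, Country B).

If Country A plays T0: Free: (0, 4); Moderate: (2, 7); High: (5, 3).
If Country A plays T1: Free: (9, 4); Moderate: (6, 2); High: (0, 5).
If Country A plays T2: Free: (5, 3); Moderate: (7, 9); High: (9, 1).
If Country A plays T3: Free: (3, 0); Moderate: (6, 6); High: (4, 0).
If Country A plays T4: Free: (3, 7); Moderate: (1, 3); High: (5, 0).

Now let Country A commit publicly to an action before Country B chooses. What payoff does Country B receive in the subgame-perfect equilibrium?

9

Solve by backward induction (Country A leads).
- T0 → Country B plays Moderate (best of 4, 7, 3); Country A gets 2.
- T1 → Country B plays High (best of 4, 2, 5); Country A gets 0.
- T2 → Country B plays Moderate (best of 3, 9, 1); Country A gets 7.
- T3 → Country B plays Moderate (best of 0, 6, 0); Country A gets 6.
- T4 → Country B plays Free (best of 7, 3, 0); Country A gets 3.
Country A's induced payoffs are 2, 0, 7, 6, 3, so Country A commits to T2. Subgame-perfect outcome: (T2, Moderate) with payoffs (7, 9).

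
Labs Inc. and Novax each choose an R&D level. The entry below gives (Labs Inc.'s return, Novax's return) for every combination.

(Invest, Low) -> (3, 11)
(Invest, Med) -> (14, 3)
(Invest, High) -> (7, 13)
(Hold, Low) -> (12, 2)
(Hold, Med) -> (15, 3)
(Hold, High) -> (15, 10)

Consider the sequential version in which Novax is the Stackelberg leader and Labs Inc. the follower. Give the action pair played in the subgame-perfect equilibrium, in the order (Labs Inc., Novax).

Solve by backward induction (Novax leads).
- Low: Labs Inc. compares 3, 12 and picks Hold; Novax would get 2.
- Med: Labs Inc. compares 14, 15 and picks Hold; Novax would get 3.
- High: Labs Inc. compares 7, 15 and picks Hold; Novax would get 10.
Novax's induced payoffs are 2, 3, 10, so Novax commits to High. Subgame-perfect outcome: (Hold, High) with payoffs (15, 10).

(Hold, High)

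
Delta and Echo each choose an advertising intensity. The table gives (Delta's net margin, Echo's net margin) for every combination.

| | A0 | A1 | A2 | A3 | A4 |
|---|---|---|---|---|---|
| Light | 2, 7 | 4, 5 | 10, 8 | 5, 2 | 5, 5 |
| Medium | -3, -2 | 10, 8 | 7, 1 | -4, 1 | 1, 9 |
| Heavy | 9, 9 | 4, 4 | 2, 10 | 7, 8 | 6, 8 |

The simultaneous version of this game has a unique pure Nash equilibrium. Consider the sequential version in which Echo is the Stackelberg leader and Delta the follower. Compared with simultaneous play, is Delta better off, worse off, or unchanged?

Backward induction with Echo moving first.
- A0: Delta compares 2, -3, 9 and picks Heavy; Echo would get 9.
- A1: Delta compares 4, 10, 4 and picks Medium; Echo would get 8.
- A2: Delta compares 10, 7, 2 and picks Light; Echo would get 8.
- A3: Delta compares 5, -4, 7 and picks Heavy; Echo would get 8.
- A4: Delta compares 5, 1, 6 and picks Heavy; Echo would get 8.
Echo's induced payoffs are 9, 8, 8, 8, 8, so Echo commits to A0. Subgame-perfect outcome: (Heavy, A0) with payoffs (9, 9).
For the simultaneous game, intersect best replies.
Delta's best replies: A0→Heavy; A1→Medium; A2→Light; A3→Heavy; A4→Heavy.
Echo's best replies: Light→A2; Medium→A4; Heavy→A2.
Only (Light, A2) has each player best-responding; Nash payoffs (10, 8).
Delta earns 9 sequentially versus 10 at the Nash outcome: worse off.

worse off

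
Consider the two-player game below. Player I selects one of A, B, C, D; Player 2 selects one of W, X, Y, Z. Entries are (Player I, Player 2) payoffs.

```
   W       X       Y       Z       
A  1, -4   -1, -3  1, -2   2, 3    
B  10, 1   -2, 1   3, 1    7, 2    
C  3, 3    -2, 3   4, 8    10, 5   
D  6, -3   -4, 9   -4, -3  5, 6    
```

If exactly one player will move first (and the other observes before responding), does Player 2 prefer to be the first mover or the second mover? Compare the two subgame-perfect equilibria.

If Player I leads: Player 2's best replies are A→Z, B→Z, C→Y, D→X; Player I's induced payoffs 2, 7, 4, -4; outcome (B, Z), payoffs (7, 2).
If Player 2 leads: Player I's best replies are W→B, X→A, Y→C, Z→C; Player 2's induced payoffs 1, -3, 8, 5; outcome (C, Y), payoffs (4, 8).
Player 2 gets 8 moving first and 2 moving second, so Player 2 prefers to move first.

first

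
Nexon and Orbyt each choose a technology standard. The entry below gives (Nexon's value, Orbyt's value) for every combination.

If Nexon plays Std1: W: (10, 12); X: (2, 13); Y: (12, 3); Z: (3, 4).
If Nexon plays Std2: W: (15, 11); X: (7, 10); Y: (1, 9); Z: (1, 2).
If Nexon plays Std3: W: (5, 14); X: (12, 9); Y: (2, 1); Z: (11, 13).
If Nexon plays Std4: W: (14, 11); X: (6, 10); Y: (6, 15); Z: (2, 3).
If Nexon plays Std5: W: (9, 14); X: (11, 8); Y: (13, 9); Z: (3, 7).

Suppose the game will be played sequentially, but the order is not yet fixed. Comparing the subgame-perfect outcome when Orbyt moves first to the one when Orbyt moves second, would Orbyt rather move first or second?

first

If Nexon leads: Orbyt's best replies are Std1→X, Std2→W, Std3→W, Std4→Y, Std5→W; Nexon's induced payoffs 2, 15, 5, 6, 9; outcome (Std2, W), payoffs (15, 11).
If Orbyt leads: Nexon's best replies are W→Std2, X→Std3, Y→Std5, Z→Std3; Orbyt's induced payoffs 11, 9, 9, 13; outcome (Std3, Z), payoffs (11, 13).
Orbyt gets 13 moving first and 11 moving second, so Orbyt prefers to move first.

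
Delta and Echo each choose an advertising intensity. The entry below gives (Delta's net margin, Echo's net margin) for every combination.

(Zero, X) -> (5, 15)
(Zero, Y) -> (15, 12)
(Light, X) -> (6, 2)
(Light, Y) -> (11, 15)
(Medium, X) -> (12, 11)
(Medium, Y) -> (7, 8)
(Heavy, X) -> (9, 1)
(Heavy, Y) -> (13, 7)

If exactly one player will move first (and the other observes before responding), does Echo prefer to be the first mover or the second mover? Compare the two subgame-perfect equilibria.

If Delta leads: Echo's best replies are Zero→X, Light→Y, Medium→X, Heavy→Y; Delta's induced payoffs 5, 11, 12, 13; outcome (Heavy, Y), payoffs (13, 7).
If Echo leads: Delta's best replies are X→Medium, Y→Zero; Echo's induced payoffs 11, 12; outcome (Zero, Y), payoffs (15, 12).
Echo gets 12 moving first and 7 moving second, so Echo prefers to move first.

first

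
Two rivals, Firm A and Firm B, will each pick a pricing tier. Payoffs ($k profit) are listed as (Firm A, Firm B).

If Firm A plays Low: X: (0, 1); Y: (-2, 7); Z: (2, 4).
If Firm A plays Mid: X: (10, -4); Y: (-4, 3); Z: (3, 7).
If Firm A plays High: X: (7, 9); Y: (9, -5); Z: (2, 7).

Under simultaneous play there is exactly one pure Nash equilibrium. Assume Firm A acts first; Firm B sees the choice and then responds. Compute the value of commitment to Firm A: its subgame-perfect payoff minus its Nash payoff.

4

Backward induction with Firm A moving first.
- Low: Firm B compares 1, 7, 4 and picks Y; Firm A would get -2.
- Mid: Firm B compares -4, 3, 7 and picks Z; Firm A would get 3.
- High: Firm B compares 9, -5, 7 and picks X; Firm A would get 7.
Among -2, 3, 7, the best is 7 at High. Subgame-perfect outcome: (High, X) with payoffs (7, 9).
For the simultaneous game, intersect best replies.
Firm A's best replies: X→Mid; Y→High; Z→Mid.
Firm B's best replies: Low→Y; Mid→Z; High→X.
The unique mutual best reply is (Mid, Z), giving (3, 7).
Firm A's commitment gain: 7 − 3 = 4.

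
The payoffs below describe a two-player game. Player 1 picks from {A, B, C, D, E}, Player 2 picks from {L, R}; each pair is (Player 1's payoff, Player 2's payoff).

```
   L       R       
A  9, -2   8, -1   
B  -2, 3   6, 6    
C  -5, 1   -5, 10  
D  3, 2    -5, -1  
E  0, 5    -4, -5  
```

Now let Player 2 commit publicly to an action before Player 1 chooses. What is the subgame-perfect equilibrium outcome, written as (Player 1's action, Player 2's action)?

(A, R)

Player 1 best-responds to each possible Player 2 move:
- L: BR = A, leader payoff -2.
- R: BR = A, leader payoff -1.
Maximizing over -2, -1, Player 2 chooses R. Subgame-perfect outcome: (A, R) with payoffs (8, -1).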